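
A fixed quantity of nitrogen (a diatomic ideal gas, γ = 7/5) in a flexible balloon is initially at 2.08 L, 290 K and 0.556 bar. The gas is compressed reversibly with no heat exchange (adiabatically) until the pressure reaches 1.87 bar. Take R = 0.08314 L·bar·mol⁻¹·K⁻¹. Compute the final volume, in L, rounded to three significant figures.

Reversible adiabatic, γ = 7/5: T₂ = T₁·(P₂/P₁)^((γ−1)/γ) = 410.1 K; V₂ = V₁·(P₁/P₂)^(1/γ) = 0.8746 L.

V₂ ≈ 0.875 L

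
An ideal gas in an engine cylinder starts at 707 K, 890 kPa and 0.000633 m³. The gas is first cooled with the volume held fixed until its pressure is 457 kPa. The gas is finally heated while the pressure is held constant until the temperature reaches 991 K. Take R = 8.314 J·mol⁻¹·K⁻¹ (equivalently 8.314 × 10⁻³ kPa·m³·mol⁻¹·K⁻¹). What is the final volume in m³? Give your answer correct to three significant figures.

V constant ⇒ P ∝ T: V₂ = V₁; T₂ = T₁·(P₂/P₁) = 363.0 K.
Isobaric, so V/T is constant: P₃ = P₂; V₃ = V₂·(T₃/T₂) = 0.001728 m³.

V₃ ≈ 0.00173 m³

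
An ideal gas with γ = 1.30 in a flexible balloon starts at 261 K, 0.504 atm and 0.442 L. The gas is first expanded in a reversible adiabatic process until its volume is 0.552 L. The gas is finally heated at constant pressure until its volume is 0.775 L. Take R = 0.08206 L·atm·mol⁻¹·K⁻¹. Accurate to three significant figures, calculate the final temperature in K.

T₃ ≈ 343 K

Adiabatic (γ = 1.30), T V^(γ−1) and P V^γ constant: T₂ = T₁·(V₁/V₂)^(γ−1) = 244.2 K; P₂ = P₁·(V₁/V₂)^γ = 0.3775 atm.
Isobaric, so V/T is constant: P₃ = P₂; T₃ = T₂·(V₃/V₂) = 342.8 K.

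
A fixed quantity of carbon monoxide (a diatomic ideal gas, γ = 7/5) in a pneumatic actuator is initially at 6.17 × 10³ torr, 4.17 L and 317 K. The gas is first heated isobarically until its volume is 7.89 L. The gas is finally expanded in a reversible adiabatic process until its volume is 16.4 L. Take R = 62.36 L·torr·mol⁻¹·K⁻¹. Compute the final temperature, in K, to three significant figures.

P constant ⇒ V ∝ T: P₂ = P₁; T₂ = T₁·(V₂/V₁) = 599.8 K.
Reversible adiabatic, γ = 7/5: T₃ = T₂·(V₂/V₃)^(γ−1) = 447.6 K; P₃ = P₂·(V₂/V₃)^γ = 2215 torr.

T₃ ≈ 448 K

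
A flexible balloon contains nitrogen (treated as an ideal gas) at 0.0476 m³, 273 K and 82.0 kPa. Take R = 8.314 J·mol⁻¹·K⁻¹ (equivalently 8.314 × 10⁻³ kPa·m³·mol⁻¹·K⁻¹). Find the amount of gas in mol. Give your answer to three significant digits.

n ≈ 1.72 mol

PV = nRT ⇒ n = PV/(RT) = (82.0 × 0.0476) / (8.314 × 10⁻³ × 273)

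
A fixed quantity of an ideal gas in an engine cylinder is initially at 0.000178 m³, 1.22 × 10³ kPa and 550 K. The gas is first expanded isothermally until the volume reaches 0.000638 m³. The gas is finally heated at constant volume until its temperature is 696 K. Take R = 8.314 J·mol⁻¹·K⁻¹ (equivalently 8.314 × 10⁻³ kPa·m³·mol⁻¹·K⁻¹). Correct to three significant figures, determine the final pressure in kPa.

P₃ ≈ 431 kPa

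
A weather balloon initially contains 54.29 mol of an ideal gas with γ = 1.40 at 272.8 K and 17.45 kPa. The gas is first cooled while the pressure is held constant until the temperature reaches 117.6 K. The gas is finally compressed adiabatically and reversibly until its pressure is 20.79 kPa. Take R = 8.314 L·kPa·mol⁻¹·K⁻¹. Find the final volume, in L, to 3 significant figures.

V₃ ≈ 2.68e+03 L

From PV = nRT: V₁ = nRT₁/P₁ = 7056 L.
P constant ⇒ V ∝ T: P₂ = P₁; V₂ = V₁·(T₂/T₁) = 3042 L.
Reversible adiabatic, γ = 1.40: T₃ = T₂·(P₃/P₂)^((γ−1)/γ) = 123.6 K; V₃ = V₂·(P₂/P₃)^(1/γ) = 2684 L.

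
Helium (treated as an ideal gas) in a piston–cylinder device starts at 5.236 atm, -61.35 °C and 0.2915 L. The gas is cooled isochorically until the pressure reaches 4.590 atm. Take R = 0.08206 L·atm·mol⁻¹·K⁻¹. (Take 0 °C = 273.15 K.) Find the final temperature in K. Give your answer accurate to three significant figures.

T₂ ≈ 186 K

Convert: T₁ = 211.8 K.
Isochoric, so P/T is constant: V₂ = V₁; T₂ = T₁·(P₂/P₁) = 185.7 K.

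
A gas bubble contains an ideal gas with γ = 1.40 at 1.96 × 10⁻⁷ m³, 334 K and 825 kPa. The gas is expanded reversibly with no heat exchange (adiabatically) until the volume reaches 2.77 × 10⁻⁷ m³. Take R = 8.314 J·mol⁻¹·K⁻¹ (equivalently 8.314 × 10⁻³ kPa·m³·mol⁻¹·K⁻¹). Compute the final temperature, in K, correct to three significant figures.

T₂ ≈ 291 K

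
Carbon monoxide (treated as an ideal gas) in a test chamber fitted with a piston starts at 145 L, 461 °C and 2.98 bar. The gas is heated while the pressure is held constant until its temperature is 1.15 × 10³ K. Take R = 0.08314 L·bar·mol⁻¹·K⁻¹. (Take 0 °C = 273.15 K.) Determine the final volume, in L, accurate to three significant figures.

Convert: T₁ = 734.1 K.
P constant ⇒ V ∝ T: P₂ = P₁; V₂ = V₁·(T₂/T₁) = 227.1 L.

V₂ ≈ 227 L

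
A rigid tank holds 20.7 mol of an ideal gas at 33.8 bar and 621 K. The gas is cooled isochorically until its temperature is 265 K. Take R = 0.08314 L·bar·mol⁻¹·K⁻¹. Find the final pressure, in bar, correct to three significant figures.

P₂ ≈ 14.4 bar

From PV = nRT: V₁ = nRT₁/P₁ = 31.62 L.
Isochoric, so P/T is constant: V₂ = V₁; P₂ = P₁·(T₂/T₁) = 14.42 bar.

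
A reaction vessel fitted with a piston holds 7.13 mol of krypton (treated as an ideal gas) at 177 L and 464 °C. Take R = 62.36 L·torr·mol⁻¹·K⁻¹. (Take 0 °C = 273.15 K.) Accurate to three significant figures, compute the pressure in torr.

P ≈ 1.85e+03 torr

Convert: T = 737.15 K.
PV = nRT ⇒ P = nRT/V = (7.13 × 62.36 × 737.15) / 177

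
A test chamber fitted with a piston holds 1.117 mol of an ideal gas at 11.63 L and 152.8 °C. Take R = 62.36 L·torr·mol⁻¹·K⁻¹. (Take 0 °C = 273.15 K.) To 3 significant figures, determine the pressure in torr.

P ≈ 2.55e+03 torr

Convert: T = 425.95 K.
PV = nRT ⇒ P = nRT/V = (1.117 × 62.36 × 425.95) / 11.63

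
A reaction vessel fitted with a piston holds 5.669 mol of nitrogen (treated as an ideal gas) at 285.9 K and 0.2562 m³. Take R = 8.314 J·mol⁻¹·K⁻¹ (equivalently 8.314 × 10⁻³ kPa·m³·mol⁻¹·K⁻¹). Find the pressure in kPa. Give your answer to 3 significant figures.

PV = nRT ⇒ P = nRT/V = (5.669 × 8.314 × 10⁻³ × 285.9) / 0.2562

P ≈ 52.6 kPa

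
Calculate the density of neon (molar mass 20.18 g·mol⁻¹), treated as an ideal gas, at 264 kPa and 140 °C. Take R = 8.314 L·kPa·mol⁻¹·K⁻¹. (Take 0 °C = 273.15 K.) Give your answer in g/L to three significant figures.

ρ = PM/(RT) = (264 × 20.18) / (8.314 × 413.1)

ρ ≈ 1.55 g/L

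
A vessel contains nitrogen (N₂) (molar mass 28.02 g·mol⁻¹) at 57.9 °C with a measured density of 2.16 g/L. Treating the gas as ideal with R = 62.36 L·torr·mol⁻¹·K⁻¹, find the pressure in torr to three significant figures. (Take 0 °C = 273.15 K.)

ρ = PM/(RT) ⇒ P = ρRT/M = (2.16 × 62.36 × 331.0) / 28.02

P ≈ 1.59e+03 torr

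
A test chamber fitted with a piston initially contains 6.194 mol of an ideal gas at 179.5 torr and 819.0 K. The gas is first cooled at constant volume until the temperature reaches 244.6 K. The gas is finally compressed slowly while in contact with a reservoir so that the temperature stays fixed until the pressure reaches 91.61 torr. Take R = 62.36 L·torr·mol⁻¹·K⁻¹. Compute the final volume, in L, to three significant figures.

V₃ ≈ 1.03e+03 L

From PV = nRT: V₁ = nRT₁/P₁ = 1762 L.
Isochoric, so P/T is constant: V₂ = V₁; P₂ = P₁·(T₂/T₁) = 53.61 torr.
Isothermal, so P V is constant: T₃ = T₂; V₃ = V₂·(P₂/P₃) = 1031 L.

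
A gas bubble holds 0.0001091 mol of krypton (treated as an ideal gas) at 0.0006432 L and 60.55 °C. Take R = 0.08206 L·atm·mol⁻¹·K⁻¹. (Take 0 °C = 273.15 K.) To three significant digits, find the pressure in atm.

P ≈ 4.64 atm

Convert: T = 333.70 K.
PV = nRT ⇒ P = nRT/V = (0.0001091 × 0.08206 × 333.70) / 0.0006432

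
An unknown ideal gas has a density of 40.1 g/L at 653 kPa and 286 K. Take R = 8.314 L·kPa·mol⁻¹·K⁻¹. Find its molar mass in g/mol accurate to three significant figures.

M ≈ 146 g/mol

ρ = PM/(RT) ⇒ M = ρRT/P = (40.1 × 8.314 × 286.0) / 653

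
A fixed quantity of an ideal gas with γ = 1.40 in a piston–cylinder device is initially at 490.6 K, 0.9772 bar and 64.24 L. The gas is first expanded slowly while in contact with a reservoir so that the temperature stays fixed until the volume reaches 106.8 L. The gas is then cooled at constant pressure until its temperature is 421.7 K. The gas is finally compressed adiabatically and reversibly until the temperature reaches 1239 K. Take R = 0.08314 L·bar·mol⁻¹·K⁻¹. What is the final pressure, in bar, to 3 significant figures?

P₄ ≈ 25.6 bar

Isothermal, so P V is constant: T₂ = T₁; P₂ = P₁·(V₁/V₂) = 0.5878 bar.
Isobaric, so V/T is constant: P₃ = P₂; V₃ = V₂·(T₃/T₂) = 91.80 L.
Adiabatic (γ = 1.40), T V^(γ−1) and P V^γ constant: P₄ = P₃·(T₄/T₃)^(γ/(γ−1)) = 25.55 bar; V₄ = V₃·(T₃/T₄)^(1/(γ−1)) = 6.204 L.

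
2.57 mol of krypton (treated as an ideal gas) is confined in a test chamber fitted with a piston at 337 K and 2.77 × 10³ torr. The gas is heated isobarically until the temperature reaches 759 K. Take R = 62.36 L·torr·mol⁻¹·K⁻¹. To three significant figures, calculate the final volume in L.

V₂ ≈ 43.9 L

From PV = nRT: V₁ = nRT₁/P₁ = 19.50 L.
Isobaric, so V/T is constant: P₂ = P₁; V₂ = V₁·(T₂/T₁) = 43.91 L.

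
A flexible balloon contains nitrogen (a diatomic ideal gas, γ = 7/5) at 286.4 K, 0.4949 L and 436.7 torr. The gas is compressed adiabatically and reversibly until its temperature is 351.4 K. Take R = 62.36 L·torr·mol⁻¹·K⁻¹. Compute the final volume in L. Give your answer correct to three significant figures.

Reversible adiabatic, γ = 7/5: P₂ = P₁·(T₂/T₁)^(γ/(γ−1)) = 893.5 torr; V₂ = V₁·(T₁/T₂)^(1/(γ−1)) = 0.2968 L.

V₂ ≈ 0.297 L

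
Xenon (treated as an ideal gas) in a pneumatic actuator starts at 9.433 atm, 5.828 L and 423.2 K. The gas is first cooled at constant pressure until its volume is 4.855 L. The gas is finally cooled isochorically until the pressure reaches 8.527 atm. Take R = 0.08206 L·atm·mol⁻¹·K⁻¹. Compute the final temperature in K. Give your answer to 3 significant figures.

Isobaric, so V/T is constant: P₂ = P₁; T₂ = T₁·(V₂/V₁) = 352.5 K.
Isochoric, so P/T is constant: V₃ = V₂; T₃ = T₂·(P₃/P₂) = 318.7 K.

T₃ ≈ 319 K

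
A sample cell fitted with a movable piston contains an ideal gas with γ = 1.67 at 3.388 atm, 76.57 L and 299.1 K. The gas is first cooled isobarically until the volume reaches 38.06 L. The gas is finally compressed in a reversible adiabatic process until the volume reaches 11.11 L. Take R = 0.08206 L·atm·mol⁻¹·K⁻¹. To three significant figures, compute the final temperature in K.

T₃ ≈ 339 K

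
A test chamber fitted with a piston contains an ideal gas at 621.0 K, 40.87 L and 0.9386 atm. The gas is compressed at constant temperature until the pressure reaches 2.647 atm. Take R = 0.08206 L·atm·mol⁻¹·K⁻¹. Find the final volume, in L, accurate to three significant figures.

V₂ ≈ 14.5 L

T constant ⇒ Boyle's law P V = const: T₂ = T₁; V₂ = V₁·(P₁/P₂) = 14.49 L.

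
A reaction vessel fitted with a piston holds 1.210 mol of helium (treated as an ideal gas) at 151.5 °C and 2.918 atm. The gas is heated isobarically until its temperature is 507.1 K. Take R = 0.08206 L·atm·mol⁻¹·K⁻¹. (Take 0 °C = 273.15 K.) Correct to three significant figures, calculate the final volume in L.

Convert: T₁ = 424.6 K.
From PV = nRT: V₁ = nRT₁/P₁ = 14.45 L.
Isobaric, so V/T is constant: P₂ = P₁; V₂ = V₁·(T₂/T₁) = 17.26 L.

V₂ ≈ 17.3 L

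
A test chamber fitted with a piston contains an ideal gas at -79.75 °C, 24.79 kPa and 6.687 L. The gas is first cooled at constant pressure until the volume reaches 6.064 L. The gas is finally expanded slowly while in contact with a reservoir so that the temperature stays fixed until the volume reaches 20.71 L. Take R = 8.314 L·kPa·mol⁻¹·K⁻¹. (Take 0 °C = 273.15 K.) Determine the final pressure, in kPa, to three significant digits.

P₃ ≈ 7.26 kPa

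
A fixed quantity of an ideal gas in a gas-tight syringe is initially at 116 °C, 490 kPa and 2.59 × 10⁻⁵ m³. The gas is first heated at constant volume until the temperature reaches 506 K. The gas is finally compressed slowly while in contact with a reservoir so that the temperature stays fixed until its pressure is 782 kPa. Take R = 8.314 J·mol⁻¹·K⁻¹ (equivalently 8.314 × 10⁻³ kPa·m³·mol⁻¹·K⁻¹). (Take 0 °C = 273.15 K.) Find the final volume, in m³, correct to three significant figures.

Convert: T₁ = 389.1 K.
Isochoric, so P/T is constant: V₂ = V₁; P₂ = P₁·(T₂/T₁) = 637.1 kPa.
T constant ⇒ Boyle's law P V = const: T₃ = T₂; V₃ = V₂·(P₂/P₃) = 2.110e-05 m³.

V₃ ≈ 2.11e-05 m³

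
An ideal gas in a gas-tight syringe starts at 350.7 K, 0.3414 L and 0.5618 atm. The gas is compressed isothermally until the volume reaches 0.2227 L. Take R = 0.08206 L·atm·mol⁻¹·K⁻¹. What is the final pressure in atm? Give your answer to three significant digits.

P₂ ≈ 0.861 atm

T constant ⇒ Boyle's law P V = const: T₂ = T₁; P₂ = P₁·(V₁/V₂) = 0.8612 atm.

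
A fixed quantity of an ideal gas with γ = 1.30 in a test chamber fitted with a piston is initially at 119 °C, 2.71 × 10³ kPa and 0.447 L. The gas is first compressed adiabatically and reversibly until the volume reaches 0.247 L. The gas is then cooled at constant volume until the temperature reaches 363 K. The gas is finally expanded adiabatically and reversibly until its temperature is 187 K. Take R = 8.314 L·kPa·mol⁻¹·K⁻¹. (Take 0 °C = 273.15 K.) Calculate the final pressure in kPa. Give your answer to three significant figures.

P₄ ≈ 256 kPa

Convert: T₁ = 392.1 K.
Adiabatic (γ = 1.30), T V^(γ−1) and P V^γ constant: T₂ = T₁·(V₁/V₂)^(γ−1) = 468.5 K; P₂ = P₁·(V₁/V₂)^γ = 5860 kPa.
V constant ⇒ P ∝ T: V₃ = V₂; P₃ = P₂·(T₃/T₂) = 4540 kPa.
Reversible adiabatic, γ = 1.30: P₄ = P₃·(T₄/T₃)^(γ/(γ−1)) = 256.3 kPa; V₄ = V₃·(T₃/T₄)^(1/(γ−1)) = 2.254 L.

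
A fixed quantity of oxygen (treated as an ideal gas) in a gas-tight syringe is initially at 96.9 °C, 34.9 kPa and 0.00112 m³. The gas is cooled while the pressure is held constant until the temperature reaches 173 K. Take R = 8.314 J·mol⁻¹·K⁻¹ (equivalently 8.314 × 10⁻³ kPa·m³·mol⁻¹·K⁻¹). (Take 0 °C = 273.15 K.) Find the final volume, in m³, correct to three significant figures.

Convert: T₁ = 370.0 K.
P constant ⇒ V ∝ T: P₂ = P₁; V₂ = V₁·(T₂/T₁) = 0.0005236 m³.

V₂ ≈ 0.000524 m³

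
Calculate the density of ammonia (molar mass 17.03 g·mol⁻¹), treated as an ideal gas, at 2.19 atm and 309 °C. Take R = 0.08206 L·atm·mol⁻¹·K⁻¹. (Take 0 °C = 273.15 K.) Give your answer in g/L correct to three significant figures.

ρ ≈ 0.781 g/L

ρ = PM/(RT) = (2.19 × 17.03) / (0.08206 × 582.1)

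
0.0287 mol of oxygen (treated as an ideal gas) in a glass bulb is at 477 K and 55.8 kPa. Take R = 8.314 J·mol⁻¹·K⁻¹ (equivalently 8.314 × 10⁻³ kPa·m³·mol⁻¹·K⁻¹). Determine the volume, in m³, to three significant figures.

V ≈ 0.00204 m³

PV = nRT ⇒ V = nRT/P = (0.0287 × 8.314 × 10⁻³ × 477) / 55.8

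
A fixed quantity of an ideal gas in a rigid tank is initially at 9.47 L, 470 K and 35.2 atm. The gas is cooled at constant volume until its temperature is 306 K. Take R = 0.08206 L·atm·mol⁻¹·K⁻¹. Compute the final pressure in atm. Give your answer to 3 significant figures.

Isochoric, so P/T is constant: V₂ = V₁; P₂ = P₁·(T₂/T₁) = 22.92 atm.

P₂ ≈ 22.9 atm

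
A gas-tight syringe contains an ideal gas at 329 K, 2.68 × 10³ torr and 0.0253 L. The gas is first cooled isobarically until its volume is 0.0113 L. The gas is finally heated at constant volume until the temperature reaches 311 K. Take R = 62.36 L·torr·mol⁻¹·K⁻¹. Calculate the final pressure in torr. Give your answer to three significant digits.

Isobaric, so V/T is constant: P₂ = P₁; T₂ = T₁·(V₂/V₁) = 146.9 K.
V constant ⇒ P ∝ T: V₃ = V₂; P₃ = P₂·(T₃/T₂) = 5672 torr.

P₃ ≈ 5.67e+03 torr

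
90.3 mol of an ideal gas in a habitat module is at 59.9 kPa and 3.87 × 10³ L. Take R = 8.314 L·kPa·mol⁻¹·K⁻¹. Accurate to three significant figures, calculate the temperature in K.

T ≈ 309 K

PV = nRT ⇒ T = PV/(nR) = (59.9 × 3.87e+03) / (90.3 × 8.314)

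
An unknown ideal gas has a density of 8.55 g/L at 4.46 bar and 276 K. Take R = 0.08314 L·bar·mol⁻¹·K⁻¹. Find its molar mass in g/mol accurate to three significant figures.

ρ = PM/(RT) ⇒ M = ρRT/P = (8.55 × 0.08314 × 276.0) / 4.46

M ≈ 44.0 g/mol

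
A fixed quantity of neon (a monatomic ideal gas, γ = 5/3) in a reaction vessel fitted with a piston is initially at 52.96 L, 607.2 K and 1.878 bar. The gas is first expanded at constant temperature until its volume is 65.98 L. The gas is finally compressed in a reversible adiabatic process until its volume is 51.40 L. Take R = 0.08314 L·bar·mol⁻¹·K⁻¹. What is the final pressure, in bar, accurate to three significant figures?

Isothermal, so P V is constant: T₂ = T₁; P₂ = P₁·(V₁/V₂) = 1.507 bar.
Reversible adiabatic, γ = 5/3: T₃ = T₂·(V₂/V₃)^(γ−1) = 717.2 K; P₃ = P₂·(V₂/V₃)^γ = 2.285 bar.

P₃ ≈ 2.29 bar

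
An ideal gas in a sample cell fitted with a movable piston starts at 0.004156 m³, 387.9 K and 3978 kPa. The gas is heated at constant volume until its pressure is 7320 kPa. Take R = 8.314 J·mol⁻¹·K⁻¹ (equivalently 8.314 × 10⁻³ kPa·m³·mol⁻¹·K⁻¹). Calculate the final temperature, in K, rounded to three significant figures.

T₂ ≈ 714 K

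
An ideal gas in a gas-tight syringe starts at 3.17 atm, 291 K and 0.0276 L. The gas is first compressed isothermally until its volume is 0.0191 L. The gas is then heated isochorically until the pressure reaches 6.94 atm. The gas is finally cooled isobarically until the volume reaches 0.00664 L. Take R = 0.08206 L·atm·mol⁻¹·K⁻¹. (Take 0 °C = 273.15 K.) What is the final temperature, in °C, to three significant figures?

Isothermal, so P V is constant: T₂ = T₁; P₂ = P₁·(V₁/V₂) = 4.581 atm.
Isochoric, so P/T is constant: V₃ = V₂; T₃ = T₂·(P₃/P₂) = 440.9 K.
P constant ⇒ V ∝ T: P₄ = P₃; T₄ = T₃·(V₄/V₃) = 153.3 K.

T₄ ≈ -120 °C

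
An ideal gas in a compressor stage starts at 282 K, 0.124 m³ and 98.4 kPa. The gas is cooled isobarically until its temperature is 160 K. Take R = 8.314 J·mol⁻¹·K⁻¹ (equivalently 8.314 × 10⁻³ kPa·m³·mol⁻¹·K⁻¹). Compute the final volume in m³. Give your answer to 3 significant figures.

V₂ ≈ 0.0704 m³

P constant ⇒ V ∝ T: P₂ = P₁; V₂ = V₁·(T₂/T₁) = 0.07035 m³.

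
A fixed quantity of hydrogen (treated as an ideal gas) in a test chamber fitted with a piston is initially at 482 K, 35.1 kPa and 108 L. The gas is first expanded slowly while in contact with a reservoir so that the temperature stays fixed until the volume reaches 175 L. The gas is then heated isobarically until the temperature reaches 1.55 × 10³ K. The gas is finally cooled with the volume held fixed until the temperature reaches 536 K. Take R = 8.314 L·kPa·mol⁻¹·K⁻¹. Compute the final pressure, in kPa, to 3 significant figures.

P₄ ≈ 7.49 kPa

Isothermal, so P V is constant: T₂ = T₁; P₂ = P₁·(V₁/V₂) = 21.66 kPa.
Isobaric, so V/T is constant: P₃ = P₂; V₃ = V₂·(T₃/T₂) = 562.8 L.
V constant ⇒ P ∝ T: V₄ = V₃; P₄ = P₃·(T₄/T₃) = 7.491 kPa.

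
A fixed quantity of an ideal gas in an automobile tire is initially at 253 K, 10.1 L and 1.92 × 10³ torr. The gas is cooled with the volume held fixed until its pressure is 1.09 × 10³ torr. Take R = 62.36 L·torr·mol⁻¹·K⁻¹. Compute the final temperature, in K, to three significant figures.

T₂ ≈ 144 K

Isochoric, so P/T is constant: V₂ = V₁; T₂ = T₁·(P₂/P₁) = 143.6 K.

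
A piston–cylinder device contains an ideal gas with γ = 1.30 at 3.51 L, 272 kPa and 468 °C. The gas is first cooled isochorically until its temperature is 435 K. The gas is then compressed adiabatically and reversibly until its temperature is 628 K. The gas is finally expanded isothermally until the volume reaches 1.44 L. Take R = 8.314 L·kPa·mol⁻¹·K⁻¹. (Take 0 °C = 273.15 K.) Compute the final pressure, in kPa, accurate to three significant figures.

P₄ ≈ 562 kPa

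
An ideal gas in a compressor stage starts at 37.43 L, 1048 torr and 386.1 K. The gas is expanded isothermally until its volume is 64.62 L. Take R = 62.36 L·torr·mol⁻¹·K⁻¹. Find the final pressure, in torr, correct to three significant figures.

P₂ ≈ 607 torr

T constant ⇒ Boyle's law P V = const: T₂ = T₁; P₂ = P₁·(V₁/V₂) = 607.0 torr.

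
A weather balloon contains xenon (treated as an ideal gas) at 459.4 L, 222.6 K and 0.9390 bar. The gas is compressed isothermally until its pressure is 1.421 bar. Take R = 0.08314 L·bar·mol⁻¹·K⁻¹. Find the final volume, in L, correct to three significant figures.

V₂ ≈ 304 L

Isothermal, so P V is constant: T₂ = T₁; V₂ = V₁·(P₁/P₂) = 303.6 L.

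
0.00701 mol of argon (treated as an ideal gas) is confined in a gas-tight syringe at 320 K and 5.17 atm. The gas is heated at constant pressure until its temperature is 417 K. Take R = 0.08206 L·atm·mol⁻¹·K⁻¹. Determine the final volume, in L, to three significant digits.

V₂ ≈ 0.0464 L

From PV = nRT: V₁ = nRT₁/P₁ = 0.03560 L.
Isobaric, so V/T is constant: P₂ = P₁; V₂ = V₁·(T₂/T₁) = 0.04640 L.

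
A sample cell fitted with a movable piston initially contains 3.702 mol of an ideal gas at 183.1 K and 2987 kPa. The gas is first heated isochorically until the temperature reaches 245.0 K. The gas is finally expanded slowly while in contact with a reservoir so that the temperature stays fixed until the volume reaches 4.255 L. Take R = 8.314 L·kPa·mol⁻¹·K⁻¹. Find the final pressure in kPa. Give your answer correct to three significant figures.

From PV = nRT: V₁ = nRT₁/P₁ = 1.887 L.
V constant ⇒ P ∝ T: V₂ = V₁; P₂ = P₁·(T₂/T₁) = 3997 kPa.
Isothermal, so P V is constant: T₃ = T₂; P₃ = P₂·(V₂/V₃) = 1772 kPa.

P₃ ≈ 1.77e+03 kPa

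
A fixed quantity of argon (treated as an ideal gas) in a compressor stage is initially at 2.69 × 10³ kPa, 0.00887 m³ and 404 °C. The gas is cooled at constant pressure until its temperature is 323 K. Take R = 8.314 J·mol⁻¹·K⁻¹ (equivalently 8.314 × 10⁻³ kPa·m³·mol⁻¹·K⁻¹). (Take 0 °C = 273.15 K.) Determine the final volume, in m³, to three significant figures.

V₂ ≈ 0.00423 m³

Convert: T₁ = 677.1 K.
Isobaric, so V/T is constant: P₂ = P₁; V₂ = V₁·(T₂/T₁) = 0.004231 m³.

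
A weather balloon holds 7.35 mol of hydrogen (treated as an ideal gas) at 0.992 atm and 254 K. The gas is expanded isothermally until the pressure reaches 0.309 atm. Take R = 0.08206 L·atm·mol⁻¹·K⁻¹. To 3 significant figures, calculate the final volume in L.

From PV = nRT: V₁ = nRT₁/P₁ = 154.4 L.
T constant ⇒ Boyle's law P V = const: T₂ = T₁; V₂ = V₁·(P₁/P₂) = 495.8 L.

V₂ ≈ 496 L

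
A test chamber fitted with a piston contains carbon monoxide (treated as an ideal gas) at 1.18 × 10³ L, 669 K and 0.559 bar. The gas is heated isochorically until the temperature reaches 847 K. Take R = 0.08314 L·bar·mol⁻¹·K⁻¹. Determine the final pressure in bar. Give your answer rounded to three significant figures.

P₂ ≈ 0.708 bar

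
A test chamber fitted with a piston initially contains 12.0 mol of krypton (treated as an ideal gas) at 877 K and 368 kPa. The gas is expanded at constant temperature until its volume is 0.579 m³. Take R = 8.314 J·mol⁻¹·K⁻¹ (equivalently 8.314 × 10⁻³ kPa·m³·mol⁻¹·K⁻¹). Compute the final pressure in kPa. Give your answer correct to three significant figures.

P₂ ≈ 151 kPa

From PV = nRT: V₁ = nRT₁/P₁ = 0.2378 m³.
T constant ⇒ Boyle's law P V = const: T₂ = T₁; P₂ = P₁·(V₁/V₂) = 151.1 kPa.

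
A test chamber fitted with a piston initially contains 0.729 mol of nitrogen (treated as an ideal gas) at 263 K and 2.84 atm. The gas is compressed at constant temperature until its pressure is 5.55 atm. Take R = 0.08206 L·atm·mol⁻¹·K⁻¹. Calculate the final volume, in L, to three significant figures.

From PV = nRT: V₁ = nRT₁/P₁ = 5.540 L.
T constant ⇒ Boyle's law P V = const: T₂ = T₁; V₂ = V₁·(P₁/P₂) = 2.835 L.

V₂ ≈ 2.83 L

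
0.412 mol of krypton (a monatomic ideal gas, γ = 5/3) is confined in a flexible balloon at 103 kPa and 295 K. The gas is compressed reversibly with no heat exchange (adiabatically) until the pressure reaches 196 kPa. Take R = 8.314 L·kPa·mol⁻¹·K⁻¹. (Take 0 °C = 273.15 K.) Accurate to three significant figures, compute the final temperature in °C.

From PV = nRT: V₁ = nRT₁/P₁ = 9.811 L.
Adiabatic (γ = 5/3), T V^(γ−1) and P V^γ constant: T₂ = T₁·(P₂/P₁)^((γ−1)/γ) = 381.6 K; V₂ = V₁·(P₁/P₂)^(1/γ) = 6.669 L.

T₂ ≈ 108 °C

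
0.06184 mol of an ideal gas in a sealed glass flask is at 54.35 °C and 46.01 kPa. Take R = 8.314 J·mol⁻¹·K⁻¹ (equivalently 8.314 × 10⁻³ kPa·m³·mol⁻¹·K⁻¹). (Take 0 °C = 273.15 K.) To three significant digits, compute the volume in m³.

V ≈ 0.00366 m³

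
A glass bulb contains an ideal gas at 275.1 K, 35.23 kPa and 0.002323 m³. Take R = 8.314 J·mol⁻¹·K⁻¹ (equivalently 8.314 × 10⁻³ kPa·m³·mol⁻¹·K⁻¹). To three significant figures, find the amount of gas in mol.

PV = nRT ⇒ n = PV/(RT) = (35.23 × 0.002323) / (8.314 × 10⁻³ × 275.1)

n ≈ 0.0358 mol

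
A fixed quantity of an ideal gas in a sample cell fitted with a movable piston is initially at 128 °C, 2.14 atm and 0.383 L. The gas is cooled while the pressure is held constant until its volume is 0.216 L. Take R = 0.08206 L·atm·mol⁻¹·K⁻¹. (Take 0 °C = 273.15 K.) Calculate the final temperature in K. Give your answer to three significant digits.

T₂ ≈ 226 K

Convert: T₁ = 401.1 K.
P constant ⇒ V ∝ T: P₂ = P₁; T₂ = T₁·(V₂/V₁) = 226.2 K.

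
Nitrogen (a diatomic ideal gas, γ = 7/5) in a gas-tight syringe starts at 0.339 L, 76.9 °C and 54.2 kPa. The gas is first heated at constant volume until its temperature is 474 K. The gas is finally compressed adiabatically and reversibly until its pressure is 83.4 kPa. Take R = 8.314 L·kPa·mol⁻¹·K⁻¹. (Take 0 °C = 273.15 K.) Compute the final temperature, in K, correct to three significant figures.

T₃ ≈ 492 K

Convert: T₁ = 350.0 K.
V constant ⇒ P ∝ T: V₂ = V₁; P₂ = P₁·(T₂/T₁) = 73.39 kPa.
Reversible adiabatic, γ = 7/5: T₃ = T₂·(P₃/P₂)^((γ−1)/γ) = 491.6 K; V₃ = V₂·(P₂/P₃)^(1/γ) = 0.3094 L.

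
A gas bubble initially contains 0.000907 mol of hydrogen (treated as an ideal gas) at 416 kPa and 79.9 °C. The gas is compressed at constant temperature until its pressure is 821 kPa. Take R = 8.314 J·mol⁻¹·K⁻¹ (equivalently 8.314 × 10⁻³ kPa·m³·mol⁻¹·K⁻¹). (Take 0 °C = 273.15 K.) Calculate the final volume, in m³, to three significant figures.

V₂ ≈ 3.24e-06 m³

Convert: T₁ = 353.0 K.
From PV = nRT: V₁ = nRT₁/P₁ = 6.400e-06 m³.
T constant ⇒ Boyle's law P V = const: T₂ = T₁; V₂ = V₁·(P₁/P₂) = 3.243e-06 m³.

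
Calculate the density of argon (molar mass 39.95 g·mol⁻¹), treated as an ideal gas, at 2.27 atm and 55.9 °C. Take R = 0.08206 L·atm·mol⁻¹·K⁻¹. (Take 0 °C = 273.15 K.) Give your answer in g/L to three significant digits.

ρ = PM/(RT) = (2.27 × 39.95) / (0.08206 × 329.0)

ρ ≈ 3.36 g/L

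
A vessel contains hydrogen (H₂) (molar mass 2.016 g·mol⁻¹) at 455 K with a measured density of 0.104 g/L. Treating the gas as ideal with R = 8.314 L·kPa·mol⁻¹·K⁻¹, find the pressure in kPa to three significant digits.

P ≈ 195 kPa

ρ = PM/(RT) ⇒ P = ρRT/M = (0.104 × 8.314 × 455.0) / 2.016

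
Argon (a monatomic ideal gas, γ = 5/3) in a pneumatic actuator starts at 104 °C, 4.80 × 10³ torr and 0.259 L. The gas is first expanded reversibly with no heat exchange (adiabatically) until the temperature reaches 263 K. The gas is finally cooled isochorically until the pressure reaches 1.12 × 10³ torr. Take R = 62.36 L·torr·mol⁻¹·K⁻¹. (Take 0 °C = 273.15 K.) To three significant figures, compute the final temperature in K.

Convert: T₁ = 377.1 K.
Reversible adiabatic, γ = 5/3: P₂ = P₁·(T₂/T₁)^(γ/(γ−1)) = 1949 torr; V₂ = V₁·(T₁/T₂)^(1/(γ−1)) = 0.4448 L.
V constant ⇒ P ∝ T: V₃ = V₂; T₃ = T₂·(P₃/P₂) = 151.1 K.

T₃ ≈ 151 K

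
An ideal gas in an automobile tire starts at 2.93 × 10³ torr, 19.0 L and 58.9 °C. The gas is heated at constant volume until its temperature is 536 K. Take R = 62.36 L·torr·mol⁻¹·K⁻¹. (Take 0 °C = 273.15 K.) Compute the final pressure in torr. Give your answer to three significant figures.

Convert: T₁ = 332.0 K.
V constant ⇒ P ∝ T: V₂ = V₁; P₂ = P₁·(T₂/T₁) = 4730 torr.

P₂ ≈ 4.73e+03 torr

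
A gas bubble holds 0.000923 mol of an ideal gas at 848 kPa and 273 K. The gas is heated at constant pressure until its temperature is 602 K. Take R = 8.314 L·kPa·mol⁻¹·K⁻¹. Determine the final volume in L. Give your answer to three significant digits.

V₂ ≈ 0.00545 L

From PV = nRT: V₁ = nRT₁/P₁ = 0.002470 L.
P constant ⇒ V ∝ T: P₂ = P₁; V₂ = V₁·(T₂/T₁) = 0.005448 L.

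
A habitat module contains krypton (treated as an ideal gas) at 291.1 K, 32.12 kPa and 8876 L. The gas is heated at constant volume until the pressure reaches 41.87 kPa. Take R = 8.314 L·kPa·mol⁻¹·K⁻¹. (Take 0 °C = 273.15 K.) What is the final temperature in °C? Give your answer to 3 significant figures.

T₂ ≈ 106 °C

V constant ⇒ P ∝ T: V₂ = V₁; T₂ = T₁·(P₂/P₁) = 379.5 K.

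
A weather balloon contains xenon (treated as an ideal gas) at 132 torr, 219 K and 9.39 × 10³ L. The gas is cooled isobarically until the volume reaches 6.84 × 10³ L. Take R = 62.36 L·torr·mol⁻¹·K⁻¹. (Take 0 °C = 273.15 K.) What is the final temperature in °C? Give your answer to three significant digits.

T₂ ≈ -114 °C

Isobaric, so V/T is constant: P₂ = P₁; T₂ = T₁·(V₂/V₁) = 159.5 K.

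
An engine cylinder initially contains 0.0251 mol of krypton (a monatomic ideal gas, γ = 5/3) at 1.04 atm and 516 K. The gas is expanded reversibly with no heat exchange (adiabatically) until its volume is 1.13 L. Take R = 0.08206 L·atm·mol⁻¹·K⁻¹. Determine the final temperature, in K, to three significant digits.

T₂ ≈ 483 K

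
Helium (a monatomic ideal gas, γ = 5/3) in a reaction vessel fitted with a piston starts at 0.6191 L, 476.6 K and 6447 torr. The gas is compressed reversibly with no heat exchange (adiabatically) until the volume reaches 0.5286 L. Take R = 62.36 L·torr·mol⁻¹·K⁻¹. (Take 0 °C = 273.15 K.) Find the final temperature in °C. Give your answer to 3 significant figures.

T₂ ≈ 256 °C

Adiabatic (γ = 5/3), T V^(γ−1) and P V^γ constant: T₂ = T₁·(V₁/V₂)^(γ−1) = 529.6 K; P₂ = P₁·(V₁/V₂)^γ = 8390 torr.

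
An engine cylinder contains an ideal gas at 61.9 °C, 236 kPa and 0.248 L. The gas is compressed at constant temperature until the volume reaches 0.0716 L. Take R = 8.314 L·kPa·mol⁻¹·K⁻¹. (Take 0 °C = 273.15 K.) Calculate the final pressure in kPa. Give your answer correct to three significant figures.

Convert: T₁ = 335.0 K.
Isothermal, so P V is constant: T₂ = T₁; P₂ = P₁·(V₁/V₂) = 817.4 kPa.

P₂ ≈ 817 kPa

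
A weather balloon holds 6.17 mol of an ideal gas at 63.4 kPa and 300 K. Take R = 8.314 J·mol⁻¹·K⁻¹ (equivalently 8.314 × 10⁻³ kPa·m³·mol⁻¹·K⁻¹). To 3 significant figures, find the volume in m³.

PV = nRT ⇒ V = nRT/P = (6.17 × 8.314 × 10⁻³ × 300) / 63.4

V ≈ 0.243 m³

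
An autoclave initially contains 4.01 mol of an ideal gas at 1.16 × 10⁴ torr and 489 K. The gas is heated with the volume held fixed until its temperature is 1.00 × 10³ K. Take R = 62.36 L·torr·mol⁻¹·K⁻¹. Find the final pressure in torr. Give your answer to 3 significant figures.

P₂ ≈ 2.37e+04 torr

From PV = nRT: V₁ = nRT₁/P₁ = 10.54 L.
Isochoric, so P/T is constant: V₂ = V₁; P₂ = P₁·(T₂/T₁) = 2.372e+04 torr.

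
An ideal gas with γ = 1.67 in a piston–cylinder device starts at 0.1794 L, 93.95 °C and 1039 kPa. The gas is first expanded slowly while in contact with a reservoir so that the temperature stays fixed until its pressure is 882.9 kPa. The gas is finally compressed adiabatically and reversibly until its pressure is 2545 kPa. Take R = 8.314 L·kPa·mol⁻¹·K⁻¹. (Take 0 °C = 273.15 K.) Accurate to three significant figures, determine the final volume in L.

V₃ ≈ 0.112 L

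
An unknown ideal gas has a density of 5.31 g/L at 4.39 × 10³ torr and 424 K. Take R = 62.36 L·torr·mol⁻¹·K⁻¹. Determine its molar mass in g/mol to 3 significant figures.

ρ = PM/(RT) ⇒ M = ρRT/P = (5.31 × 62.36 × 424.0) / 4.39e+03

M ≈ 32.0 g/mol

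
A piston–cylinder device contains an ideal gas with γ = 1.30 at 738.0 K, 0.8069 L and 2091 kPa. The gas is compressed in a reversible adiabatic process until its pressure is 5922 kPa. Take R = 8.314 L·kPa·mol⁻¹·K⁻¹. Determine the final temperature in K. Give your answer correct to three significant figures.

T₂ ≈ 938 K

Reversible adiabatic, γ = 1.30: T₂ = T₁·(P₂/P₁)^((γ−1)/γ) = 938.4 K; V₂ = V₁·(P₁/P₂)^(1/γ) = 0.3623 L.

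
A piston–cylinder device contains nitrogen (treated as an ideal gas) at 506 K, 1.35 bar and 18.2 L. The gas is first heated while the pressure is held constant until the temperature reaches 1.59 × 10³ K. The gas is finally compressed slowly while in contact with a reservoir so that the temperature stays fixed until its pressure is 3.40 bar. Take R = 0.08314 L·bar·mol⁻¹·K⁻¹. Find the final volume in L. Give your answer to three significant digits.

V₃ ≈ 22.7 L

Isobaric, so V/T is constant: P₂ = P₁; V₂ = V₁·(T₂/T₁) = 57.19 L.
T constant ⇒ Boyle's law P V = const: T₃ = T₂; V₃ = V₂·(P₂/P₃) = 22.71 L.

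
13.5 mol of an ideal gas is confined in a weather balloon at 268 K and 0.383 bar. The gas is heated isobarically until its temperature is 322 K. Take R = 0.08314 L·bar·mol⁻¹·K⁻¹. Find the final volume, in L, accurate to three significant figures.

From PV = nRT: V₁ = nRT₁/P₁ = 785.4 L.
Isobaric, so V/T is constant: P₂ = P₁; V₂ = V₁·(T₂/T₁) = 943.6 L.

V₂ ≈ 944 L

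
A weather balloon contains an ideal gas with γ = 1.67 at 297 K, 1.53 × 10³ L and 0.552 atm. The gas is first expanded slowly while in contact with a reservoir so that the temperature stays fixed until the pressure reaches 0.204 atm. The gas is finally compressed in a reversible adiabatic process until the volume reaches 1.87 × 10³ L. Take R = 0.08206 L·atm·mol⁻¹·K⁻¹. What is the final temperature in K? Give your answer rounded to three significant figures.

T₃ ≈ 506 K

Isothermal, so P V is constant: T₂ = T₁; V₂ = V₁·(P₁/P₂) = 4140 L.
Adiabatic (γ = 1.67), T V^(γ−1) and P V^γ constant: T₃ = T₂·(V₂/V₃)^(γ−1) = 505.8 K; P₃ = P₂·(V₂/V₃)^γ = 0.7692 atm.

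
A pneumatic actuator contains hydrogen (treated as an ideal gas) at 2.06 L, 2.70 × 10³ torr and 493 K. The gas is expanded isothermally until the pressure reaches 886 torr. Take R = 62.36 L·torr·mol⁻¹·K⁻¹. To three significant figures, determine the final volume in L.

V₂ ≈ 6.28 L

T constant ⇒ Boyle's law P V = const: T₂ = T₁; V₂ = V₁·(P₁/P₂) = 6.278 L.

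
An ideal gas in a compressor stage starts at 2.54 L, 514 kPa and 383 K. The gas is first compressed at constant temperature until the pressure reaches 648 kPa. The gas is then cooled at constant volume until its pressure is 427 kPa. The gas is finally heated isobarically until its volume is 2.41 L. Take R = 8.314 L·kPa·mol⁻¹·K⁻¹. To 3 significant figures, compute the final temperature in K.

T₄ ≈ 302 K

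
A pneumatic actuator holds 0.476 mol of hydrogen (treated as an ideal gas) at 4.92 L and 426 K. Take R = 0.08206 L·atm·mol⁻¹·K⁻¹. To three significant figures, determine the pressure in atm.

PV = nRT ⇒ P = nRT/V = (0.476 × 0.08206 × 426) / 4.92

P ≈ 3.38 atm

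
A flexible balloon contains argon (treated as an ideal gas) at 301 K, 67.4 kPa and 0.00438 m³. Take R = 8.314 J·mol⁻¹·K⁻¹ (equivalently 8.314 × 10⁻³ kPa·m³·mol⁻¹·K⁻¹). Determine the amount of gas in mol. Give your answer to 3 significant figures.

PV = nRT ⇒ n = PV/(RT) = (67.4 × 0.00438) / (8.314 × 10⁻³ × 301)

n ≈ 0.118 mol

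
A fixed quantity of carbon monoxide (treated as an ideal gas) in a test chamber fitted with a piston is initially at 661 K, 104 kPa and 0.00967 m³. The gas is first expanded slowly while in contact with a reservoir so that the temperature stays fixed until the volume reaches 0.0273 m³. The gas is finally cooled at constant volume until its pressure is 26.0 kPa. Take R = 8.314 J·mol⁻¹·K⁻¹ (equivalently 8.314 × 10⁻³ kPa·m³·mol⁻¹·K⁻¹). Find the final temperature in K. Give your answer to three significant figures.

T constant ⇒ Boyle's law P V = const: T₂ = T₁; P₂ = P₁·(V₁/V₂) = 36.84 kPa.
Isochoric, so P/T is constant: V₃ = V₂; T₃ = T₂·(P₃/P₂) = 466.5 K.

T₃ ≈ 467 K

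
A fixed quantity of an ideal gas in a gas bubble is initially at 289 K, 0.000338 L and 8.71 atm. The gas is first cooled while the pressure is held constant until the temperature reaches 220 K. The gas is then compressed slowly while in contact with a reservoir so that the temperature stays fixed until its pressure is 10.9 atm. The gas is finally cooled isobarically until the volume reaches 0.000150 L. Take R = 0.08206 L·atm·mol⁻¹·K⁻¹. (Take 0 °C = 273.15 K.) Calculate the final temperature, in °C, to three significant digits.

T₄ ≈ -113 °C

P constant ⇒ V ∝ T: P₂ = P₁; V₂ = V₁·(T₂/T₁) = 0.0002573 L.
T constant ⇒ Boyle's law P V = const: T₃ = T₂; V₃ = V₂·(P₂/P₃) = 0.0002056 L.
Isobaric, so V/T is constant: P₄ = P₃; T₄ = T₃·(V₄/V₃) = 160.5 K.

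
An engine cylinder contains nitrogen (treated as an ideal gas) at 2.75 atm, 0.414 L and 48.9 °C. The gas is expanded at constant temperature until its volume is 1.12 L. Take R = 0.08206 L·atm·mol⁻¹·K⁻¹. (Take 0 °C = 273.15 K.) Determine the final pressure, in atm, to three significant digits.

P₂ ≈ 1.02 atm

Convert: T₁ = 322.0 K.
T constant ⇒ Boyle's law P V = const: T₂ = T₁; P₂ = P₁·(V₁/V₂) = 1.017 atm.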